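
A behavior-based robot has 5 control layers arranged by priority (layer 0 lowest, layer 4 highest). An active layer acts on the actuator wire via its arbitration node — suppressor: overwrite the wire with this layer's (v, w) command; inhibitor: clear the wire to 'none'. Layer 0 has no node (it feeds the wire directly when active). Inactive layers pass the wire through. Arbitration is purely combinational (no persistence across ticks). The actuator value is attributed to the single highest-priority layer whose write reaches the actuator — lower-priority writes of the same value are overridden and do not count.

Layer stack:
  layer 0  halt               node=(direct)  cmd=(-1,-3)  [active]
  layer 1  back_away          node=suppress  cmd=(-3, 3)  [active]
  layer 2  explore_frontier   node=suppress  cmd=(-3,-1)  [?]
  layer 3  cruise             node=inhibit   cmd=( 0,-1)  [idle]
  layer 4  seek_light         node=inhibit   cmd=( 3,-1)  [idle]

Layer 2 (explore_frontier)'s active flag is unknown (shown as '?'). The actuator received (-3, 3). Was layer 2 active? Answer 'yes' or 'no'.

no

If layer 2 is active=yes:
  actuator would be (-3, -1)
If layer 2 is active=no:
  actuator would be (-3, 3)
Observed (-3, 3), so layer 2 was idle.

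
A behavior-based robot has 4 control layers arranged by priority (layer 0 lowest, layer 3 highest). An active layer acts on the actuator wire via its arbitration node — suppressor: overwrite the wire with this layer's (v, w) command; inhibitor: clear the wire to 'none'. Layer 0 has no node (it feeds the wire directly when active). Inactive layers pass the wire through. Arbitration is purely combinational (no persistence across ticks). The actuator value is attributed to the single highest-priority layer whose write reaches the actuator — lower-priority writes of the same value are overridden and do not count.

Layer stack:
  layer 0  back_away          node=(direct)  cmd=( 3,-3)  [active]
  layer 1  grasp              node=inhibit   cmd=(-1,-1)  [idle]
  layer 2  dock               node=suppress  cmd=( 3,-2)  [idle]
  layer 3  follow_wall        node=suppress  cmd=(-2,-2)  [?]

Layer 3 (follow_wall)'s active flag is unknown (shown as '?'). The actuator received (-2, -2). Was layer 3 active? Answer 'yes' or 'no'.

yes

If layer 3 is active=yes:
  actuator would be (-2, -2)
If layer 3 is active=no:
  actuator would be (3, -3)
Observed (-2, -2), so layer 3 was active.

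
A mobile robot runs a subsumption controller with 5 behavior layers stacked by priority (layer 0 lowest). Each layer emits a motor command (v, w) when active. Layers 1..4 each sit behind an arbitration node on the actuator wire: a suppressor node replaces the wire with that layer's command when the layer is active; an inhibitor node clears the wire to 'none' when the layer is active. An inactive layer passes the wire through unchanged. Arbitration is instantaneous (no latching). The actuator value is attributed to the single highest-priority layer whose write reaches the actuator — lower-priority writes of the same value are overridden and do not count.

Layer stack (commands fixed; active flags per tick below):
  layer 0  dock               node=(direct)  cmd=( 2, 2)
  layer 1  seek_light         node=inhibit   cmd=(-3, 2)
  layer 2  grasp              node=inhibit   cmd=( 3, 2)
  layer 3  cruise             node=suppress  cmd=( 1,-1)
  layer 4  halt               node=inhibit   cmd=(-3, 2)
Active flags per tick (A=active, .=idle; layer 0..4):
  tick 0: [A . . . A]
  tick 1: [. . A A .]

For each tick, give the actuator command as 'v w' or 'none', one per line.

none
1 -1

tick 0:
  [0] dock on; wire := (2, 2)
  [1] seek_light off; pass (2, 2)
  [2] grasp off; pass (2, 2)
  [3] cruise off; pass (2, 2)
  [4] halt on (inhibit); wire := none
  output none
tick 1:
  [0] dock off; wire := none
  [1] seek_light off; pass none
  [2] grasp on (inhibit); wire := none
  [3] cruise on (suppress); wire := (1, -1)
  [4] halt off; pass (1, -1)
  output (1, -1)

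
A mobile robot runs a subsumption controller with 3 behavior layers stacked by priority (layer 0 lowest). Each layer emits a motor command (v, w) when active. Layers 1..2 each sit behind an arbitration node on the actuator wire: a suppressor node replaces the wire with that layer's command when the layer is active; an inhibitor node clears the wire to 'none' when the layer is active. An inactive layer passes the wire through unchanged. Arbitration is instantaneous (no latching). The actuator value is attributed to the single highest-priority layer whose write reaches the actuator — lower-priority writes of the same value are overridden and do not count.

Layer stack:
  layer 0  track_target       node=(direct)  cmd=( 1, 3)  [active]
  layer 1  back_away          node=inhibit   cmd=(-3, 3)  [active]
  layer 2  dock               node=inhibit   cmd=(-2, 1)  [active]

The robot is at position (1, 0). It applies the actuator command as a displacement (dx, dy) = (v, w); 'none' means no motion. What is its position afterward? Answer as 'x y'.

layer 0 (track_target) active — direct: (1, 3)
layer 1 (back_away) active — inhibits: none
layer 2 (dock) active — inhibits: none
→ actuator none
position: (1, 0) + none = (1, 0)

1 0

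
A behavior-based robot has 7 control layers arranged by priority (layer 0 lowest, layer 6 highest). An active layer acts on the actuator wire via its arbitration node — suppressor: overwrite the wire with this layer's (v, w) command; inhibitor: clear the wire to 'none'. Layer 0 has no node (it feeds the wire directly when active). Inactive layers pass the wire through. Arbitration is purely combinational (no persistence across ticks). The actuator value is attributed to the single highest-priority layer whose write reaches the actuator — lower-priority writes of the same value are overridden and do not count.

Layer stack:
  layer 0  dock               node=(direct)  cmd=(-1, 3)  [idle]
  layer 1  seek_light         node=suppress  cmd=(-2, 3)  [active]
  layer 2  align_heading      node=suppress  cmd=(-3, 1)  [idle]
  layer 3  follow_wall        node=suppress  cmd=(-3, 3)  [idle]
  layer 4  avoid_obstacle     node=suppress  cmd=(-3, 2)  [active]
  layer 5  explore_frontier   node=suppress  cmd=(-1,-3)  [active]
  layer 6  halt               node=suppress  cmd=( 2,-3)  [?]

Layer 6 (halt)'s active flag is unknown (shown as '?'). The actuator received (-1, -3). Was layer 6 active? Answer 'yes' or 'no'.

no

If layer 6 is active=yes:
  actuator would be (2, -3)
If layer 6 is active=no:
  actuator would be (-1, -3)
Observed (-1, -3), so layer 6 was idle.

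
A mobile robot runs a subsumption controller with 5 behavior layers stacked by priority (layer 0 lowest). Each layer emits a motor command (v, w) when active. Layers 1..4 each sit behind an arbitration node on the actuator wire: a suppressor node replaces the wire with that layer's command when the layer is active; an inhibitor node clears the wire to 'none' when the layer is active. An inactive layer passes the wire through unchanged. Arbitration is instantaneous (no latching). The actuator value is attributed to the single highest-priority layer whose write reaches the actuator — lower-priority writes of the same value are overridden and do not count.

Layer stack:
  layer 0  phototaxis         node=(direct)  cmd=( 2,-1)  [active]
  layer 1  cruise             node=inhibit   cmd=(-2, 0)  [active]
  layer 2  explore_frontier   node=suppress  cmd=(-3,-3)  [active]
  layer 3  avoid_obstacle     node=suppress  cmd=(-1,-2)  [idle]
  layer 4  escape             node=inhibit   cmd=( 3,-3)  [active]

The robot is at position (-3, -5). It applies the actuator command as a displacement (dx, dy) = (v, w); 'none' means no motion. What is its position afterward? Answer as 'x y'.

[0] phototaxis on; wire := (2, -1)
[1] cruise on (inhibit); wire := none
[2] explore_frontier on (suppress); wire := (-3, -3)
[3] avoid_obstacle off; pass (-3, -3)
[4] escape on (inhibit); wire := none
output none
position: (-3, -5) + none = (-3, -5)

-3 -5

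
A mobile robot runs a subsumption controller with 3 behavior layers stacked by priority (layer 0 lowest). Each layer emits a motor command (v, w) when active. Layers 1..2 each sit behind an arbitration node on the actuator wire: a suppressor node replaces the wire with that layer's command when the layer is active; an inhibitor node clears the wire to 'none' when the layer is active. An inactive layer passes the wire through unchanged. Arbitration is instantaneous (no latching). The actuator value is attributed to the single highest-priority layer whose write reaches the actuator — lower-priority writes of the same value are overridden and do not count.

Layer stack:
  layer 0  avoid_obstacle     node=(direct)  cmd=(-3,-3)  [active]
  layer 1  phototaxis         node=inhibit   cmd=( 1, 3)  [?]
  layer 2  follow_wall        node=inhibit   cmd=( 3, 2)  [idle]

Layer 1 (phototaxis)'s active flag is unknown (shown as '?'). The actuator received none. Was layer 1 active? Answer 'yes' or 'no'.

If layer 1 is active=yes:
  actuator would be none
If layer 1 is active=no:
  actuator would be (-3, -3)
Observed none, so layer 1 was active.

yes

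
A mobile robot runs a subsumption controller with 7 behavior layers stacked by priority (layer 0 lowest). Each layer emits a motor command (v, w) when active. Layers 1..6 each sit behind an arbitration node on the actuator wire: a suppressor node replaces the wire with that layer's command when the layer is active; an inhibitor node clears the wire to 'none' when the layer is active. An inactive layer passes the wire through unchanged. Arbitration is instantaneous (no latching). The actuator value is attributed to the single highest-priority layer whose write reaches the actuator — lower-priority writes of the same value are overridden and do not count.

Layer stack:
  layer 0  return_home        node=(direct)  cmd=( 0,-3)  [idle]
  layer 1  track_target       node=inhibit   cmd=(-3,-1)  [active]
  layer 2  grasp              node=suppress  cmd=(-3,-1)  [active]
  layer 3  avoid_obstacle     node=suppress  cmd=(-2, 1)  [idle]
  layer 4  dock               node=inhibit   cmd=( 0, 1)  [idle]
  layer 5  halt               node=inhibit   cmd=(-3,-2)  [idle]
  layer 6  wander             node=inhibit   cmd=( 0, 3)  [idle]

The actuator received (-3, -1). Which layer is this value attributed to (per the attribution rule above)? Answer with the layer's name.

grasp

[0] return_home off; wire := none
[1] track_target on (inhibit); wire := none
[2] grasp on (suppress); wire := (-3, -1)
[3] avoid_obstacle off; pass (-3, -1)
[4] dock off; pass (-3, -1)
[5] halt off; pass (-3, -1)
[6] wander off; pass (-3, -1)
output (-3, -1)
last writer: layer 2 = grasp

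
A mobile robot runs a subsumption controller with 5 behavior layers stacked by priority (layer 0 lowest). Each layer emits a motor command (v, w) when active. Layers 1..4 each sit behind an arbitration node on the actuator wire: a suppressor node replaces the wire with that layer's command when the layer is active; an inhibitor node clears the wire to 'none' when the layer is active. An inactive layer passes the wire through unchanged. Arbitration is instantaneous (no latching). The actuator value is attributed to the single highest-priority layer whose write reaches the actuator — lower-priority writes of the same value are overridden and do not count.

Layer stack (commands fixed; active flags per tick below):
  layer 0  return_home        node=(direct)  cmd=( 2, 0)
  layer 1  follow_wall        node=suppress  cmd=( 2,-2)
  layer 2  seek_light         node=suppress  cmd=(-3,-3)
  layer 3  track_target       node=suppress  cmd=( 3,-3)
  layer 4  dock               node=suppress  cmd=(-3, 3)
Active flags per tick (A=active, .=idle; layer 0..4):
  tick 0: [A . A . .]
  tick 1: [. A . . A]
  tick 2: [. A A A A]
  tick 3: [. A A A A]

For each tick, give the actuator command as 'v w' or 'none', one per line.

-3 -3
-3 3
-3 3
-3 3

tick 0:
  layer 0 (return_home) active — direct: (2, 0)
  layer 1 (follow_wall) idle — unchanged: (2, 0)
  layer 2 (seek_light) active — suppresses: (-3, -3)
  layer 3 (track_target) idle — unchanged: (-3, -3)
  layer 4 (dock) idle — unchanged: (-3, -3)
  → actuator (-3, -3)
tick 1:
  layer 0 (return_home) idle — none
  layer 1 (follow_wall) active — suppresses: (2, -2)
  layer 2 (seek_light) idle — unchanged: (2, -2)
  layer 3 (track_target) idle — unchanged: (2, -2)
  layer 4 (dock) active — suppresses: (-3, 3)
  → actuator (-3, 3)
tick 2:
  layer 0 (return_home) idle — none
  layer 1 (follow_wall) active — suppresses: (2, -2)
  layer 2 (seek_light) active — suppresses: (-3, -3)
  layer 3 (track_target) active — suppresses: (3, -3)
  layer 4 (dock) active — suppresses: (-3, 3)
  → actuator (-3, 3)
tick 3:
  layer 0 (return_home) idle — none
  layer 1 (follow_wall) active — suppresses: (2, -2)
  layer 2 (seek_light) active — suppresses: (-3, -3)
  layer 3 (track_target) active — suppresses: (3, -3)
  layer 4 (dock) active — suppresses: (-3, 3)
  → actuator (-3, 3)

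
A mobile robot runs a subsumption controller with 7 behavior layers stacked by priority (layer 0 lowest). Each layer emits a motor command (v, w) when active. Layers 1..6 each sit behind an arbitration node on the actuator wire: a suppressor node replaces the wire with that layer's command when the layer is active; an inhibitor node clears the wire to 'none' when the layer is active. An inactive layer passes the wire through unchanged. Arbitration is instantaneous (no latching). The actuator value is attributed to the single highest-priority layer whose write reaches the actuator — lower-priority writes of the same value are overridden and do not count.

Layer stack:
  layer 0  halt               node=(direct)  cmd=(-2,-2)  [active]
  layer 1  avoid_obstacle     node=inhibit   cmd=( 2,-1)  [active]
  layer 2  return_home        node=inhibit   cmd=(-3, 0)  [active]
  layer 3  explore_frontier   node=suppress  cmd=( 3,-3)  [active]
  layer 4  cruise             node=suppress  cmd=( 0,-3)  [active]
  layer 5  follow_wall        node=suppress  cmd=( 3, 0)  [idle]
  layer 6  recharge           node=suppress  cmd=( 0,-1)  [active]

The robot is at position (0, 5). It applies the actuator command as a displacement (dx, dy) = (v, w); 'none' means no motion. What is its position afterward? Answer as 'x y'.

layer 0 (halt) active — direct: (-2, -2)
layer 1 (avoid_obstacle) active — inhibits: none
layer 2 (return_home) active — inhibits: none
layer 3 (explore_frontier) active — suppresses: (3, -3)
layer 4 (cruise) active — suppresses: (0, -3)
layer 5 (follow_wall) idle — unchanged: (0, -3)
layer 6 (recharge) active — suppresses: (0, -1)
→ actuator (0, -1)
position: (0, 5) + (0, -1) = (0, 4)

0 4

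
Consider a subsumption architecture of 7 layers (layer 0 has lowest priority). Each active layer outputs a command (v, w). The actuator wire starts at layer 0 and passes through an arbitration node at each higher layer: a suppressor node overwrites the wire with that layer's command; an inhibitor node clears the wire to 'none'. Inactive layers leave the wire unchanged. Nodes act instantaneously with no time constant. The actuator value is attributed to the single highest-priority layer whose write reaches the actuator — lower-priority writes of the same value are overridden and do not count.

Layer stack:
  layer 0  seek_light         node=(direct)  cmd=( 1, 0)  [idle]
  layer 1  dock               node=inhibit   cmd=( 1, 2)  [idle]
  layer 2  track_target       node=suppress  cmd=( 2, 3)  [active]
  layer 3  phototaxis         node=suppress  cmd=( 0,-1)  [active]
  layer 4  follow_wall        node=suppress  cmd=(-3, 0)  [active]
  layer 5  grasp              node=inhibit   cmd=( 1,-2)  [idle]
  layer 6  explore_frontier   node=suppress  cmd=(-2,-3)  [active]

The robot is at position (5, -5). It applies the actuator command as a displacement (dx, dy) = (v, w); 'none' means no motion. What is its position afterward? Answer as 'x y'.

layer 0 (seek_light) idle — none
layer 1 (dock) idle — unchanged: none
layer 2 (track_target) active — suppresses: (2, 3)
layer 3 (phototaxis) active — suppresses: (0, -1)
layer 4 (follow_wall) active — suppresses: (-3, 0)
layer 5 (grasp) idle — unchanged: (-3, 0)
layer 6 (explore_frontier) active — suppresses: (-2, -3)
→ actuator (-2, -3)
position: (5, -5) + (-2, -3) = (3, -8)

3 -8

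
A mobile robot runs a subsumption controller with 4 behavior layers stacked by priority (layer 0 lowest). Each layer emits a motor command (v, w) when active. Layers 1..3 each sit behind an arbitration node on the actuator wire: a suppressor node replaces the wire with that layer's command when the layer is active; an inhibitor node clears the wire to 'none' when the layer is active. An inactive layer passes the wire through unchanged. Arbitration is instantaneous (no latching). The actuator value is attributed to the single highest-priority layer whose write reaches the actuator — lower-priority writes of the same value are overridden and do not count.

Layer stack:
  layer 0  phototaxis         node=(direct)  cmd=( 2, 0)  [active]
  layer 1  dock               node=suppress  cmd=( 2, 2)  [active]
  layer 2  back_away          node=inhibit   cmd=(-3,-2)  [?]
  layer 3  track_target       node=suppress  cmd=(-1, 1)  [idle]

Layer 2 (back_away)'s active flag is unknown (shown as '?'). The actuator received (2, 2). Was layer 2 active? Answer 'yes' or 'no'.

no

If layer 2 is active=yes:
  actuator would be none
If layer 2 is active=no:
  actuator would be (2, 2)
Observed (2, 2), so layer 2 was idle.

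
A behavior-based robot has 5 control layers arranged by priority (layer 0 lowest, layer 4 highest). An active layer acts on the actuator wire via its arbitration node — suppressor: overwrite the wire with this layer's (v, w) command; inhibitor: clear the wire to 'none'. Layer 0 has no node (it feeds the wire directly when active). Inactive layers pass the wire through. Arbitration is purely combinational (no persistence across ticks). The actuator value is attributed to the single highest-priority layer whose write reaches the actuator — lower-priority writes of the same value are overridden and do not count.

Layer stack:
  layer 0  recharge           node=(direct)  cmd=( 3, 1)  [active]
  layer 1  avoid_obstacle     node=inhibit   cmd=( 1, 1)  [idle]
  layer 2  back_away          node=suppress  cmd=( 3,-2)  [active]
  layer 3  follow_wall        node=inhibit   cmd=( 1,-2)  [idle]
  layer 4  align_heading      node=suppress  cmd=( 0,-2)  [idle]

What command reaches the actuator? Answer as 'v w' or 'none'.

L0 recharge: active, feeds wire = (3, 1)
L1 avoid_obstacle: idle → wire stays (3, 1)
L2 back_away: active, suppressor → wire = (3, -2)
L3 follow_wall: idle → wire stays (3, -2)
L4 align_heading: idle → wire stays (3, -2)
actuator = (3, -2)

3 -2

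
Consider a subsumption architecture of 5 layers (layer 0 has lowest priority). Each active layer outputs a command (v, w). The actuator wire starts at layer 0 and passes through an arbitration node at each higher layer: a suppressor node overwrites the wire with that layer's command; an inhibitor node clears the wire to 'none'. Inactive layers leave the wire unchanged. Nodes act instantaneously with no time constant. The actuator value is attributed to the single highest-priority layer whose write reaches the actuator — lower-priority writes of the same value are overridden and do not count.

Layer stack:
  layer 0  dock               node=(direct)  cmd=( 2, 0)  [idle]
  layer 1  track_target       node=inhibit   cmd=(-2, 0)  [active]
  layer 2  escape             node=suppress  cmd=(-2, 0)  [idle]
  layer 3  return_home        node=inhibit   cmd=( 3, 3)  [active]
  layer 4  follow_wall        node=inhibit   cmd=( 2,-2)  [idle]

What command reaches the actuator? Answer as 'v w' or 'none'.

layer 0 (dock) idle — none
layer 1 (track_target) active — inhibits: none
layer 2 (escape) idle — unchanged: none
layer 3 (return_home) active — inhibits: none
layer 4 (follow_wall) idle — unchanged: none
→ actuator none

none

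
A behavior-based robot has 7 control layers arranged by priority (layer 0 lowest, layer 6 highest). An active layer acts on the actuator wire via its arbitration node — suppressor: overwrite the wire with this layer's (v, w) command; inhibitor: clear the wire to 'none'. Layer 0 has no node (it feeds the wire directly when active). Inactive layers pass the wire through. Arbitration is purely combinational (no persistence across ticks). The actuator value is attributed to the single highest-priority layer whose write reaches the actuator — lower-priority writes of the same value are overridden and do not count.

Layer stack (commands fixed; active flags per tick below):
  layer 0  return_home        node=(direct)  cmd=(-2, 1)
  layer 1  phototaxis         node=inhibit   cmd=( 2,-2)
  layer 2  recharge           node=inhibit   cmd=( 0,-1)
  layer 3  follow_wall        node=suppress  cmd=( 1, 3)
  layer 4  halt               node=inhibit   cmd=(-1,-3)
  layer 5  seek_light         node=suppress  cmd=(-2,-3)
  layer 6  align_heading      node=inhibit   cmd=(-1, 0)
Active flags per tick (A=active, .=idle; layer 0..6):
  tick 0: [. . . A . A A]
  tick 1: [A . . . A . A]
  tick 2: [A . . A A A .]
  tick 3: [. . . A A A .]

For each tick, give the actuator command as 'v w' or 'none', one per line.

none
none
-2 -3
-2 -3

tick 0:
  [0] return_home off; wire := none
  [1] phototaxis off; pass none
  [2] recharge off; pass none
  [3] follow_wall on (suppress); wire := (1, 3)
  [4] halt off; pass (1, 3)
  [5] seek_light on (suppress); wire := (-2, -3)
  [6] align_heading on (inhibit); wire := none
  output none
tick 1:
  [0] return_home on; wire := (-2, 1)
  [1] phototaxis off; pass (-2, 1)
  [2] recharge off; pass (-2, 1)
  [3] follow_wall off; pass (-2, 1)
  [4] halt on (inhibit); wire := none
  [5] seek_light off; pass none
  [6] align_heading on (inhibit); wire := none
  output none
tick 2:
  [0] return_home on; wire := (-2, 1)
  [1] phototaxis off; pass (-2, 1)
  [2] recharge off; pass (-2, 1)
  [3] follow_wall on (suppress); wire := (1, 3)
  [4] halt on (inhibit); wire := none
  [5] seek_light on (suppress); wire := (-2, -3)
  [6] align_heading off; pass (-2, -3)
  output (-2, -3)
tick 3:
  [0] return_home off; wire := none
  [1] phototaxis off; pass none
  [2] recharge off; pass none
  [3] follow_wall on (suppress); wire := (1, 3)
  [4] halt on (inhibit); wire := none
  [5] seek_light on (suppress); wire := (-2, -3)
  [6] align_heading off; pass (-2, -3)
  output (-2, -3)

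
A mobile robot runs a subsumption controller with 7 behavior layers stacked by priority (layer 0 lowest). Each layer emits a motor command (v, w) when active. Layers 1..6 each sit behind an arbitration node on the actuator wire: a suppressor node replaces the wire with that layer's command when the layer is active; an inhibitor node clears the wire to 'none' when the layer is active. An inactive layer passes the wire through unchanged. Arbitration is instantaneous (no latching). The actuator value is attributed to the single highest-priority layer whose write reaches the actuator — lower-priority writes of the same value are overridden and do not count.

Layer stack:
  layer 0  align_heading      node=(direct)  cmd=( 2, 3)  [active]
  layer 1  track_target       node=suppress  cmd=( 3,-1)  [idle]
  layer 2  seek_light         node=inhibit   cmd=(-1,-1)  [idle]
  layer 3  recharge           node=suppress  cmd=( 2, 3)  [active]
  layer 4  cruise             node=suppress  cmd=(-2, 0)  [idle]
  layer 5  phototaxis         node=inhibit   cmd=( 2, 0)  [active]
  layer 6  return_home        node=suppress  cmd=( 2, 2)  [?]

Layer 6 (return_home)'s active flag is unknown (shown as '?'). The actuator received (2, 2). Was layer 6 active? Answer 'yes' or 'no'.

If layer 6 is active=yes:
  actuator would be (2, 2)
If layer 6 is active=no:
  actuator would be none
Observed (2, 2), so layer 6 was active.

yes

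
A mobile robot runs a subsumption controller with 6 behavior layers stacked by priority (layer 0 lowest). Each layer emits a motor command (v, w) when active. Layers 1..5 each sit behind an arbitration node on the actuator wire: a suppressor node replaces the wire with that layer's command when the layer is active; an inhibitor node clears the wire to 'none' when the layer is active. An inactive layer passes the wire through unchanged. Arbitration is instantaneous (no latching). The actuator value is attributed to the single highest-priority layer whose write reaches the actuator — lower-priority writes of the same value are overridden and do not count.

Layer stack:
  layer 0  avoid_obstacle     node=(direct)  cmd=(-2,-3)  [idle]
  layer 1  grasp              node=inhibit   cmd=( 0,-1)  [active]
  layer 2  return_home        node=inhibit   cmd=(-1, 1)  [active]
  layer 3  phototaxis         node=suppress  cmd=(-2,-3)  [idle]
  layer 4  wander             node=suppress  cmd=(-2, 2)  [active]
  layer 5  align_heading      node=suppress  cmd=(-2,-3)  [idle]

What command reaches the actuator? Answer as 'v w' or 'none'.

-2 2

layer 0 (avoid_obstacle) idle — none
layer 1 (grasp) active — inhibits: none
layer 2 (return_home) active — inhibits: none
layer 3 (phototaxis) idle — unchanged: none
layer 4 (wander) active — suppresses: (-2, 2)
layer 5 (align_heading) idle — unchanged: (-2, 2)
→ actuator (-2, 2)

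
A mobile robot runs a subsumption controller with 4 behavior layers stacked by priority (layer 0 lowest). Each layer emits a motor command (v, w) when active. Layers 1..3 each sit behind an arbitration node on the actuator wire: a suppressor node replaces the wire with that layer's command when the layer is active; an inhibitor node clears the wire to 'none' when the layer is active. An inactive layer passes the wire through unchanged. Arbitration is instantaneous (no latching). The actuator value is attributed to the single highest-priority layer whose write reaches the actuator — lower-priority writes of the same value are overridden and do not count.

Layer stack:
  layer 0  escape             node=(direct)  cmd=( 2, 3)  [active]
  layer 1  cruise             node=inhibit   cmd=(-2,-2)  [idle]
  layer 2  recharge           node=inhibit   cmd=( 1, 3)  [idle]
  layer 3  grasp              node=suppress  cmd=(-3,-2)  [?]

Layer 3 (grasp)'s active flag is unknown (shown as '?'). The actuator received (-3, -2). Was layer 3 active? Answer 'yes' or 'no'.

If layer 3 is active=yes:
  actuator would be (-3, -2)
If layer 3 is active=no:
  actuator would be (2, 3)
Observed (-3, -2), so layer 3 was active.

yes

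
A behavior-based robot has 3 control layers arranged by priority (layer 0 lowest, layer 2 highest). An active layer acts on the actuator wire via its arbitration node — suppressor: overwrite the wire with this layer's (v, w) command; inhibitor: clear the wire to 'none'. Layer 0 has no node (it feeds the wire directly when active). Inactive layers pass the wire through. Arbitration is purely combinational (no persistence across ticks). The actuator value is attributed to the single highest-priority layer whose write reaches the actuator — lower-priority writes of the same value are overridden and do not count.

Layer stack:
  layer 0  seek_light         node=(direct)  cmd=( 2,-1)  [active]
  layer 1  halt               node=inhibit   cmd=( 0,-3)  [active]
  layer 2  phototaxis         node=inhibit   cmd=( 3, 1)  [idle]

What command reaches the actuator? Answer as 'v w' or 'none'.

L0 seek_light: active, feeds wire = (2, -1)
L1 halt: active, inhibitor → wire = none
L2 phototaxis: idle → wire stays none
actuator = none

none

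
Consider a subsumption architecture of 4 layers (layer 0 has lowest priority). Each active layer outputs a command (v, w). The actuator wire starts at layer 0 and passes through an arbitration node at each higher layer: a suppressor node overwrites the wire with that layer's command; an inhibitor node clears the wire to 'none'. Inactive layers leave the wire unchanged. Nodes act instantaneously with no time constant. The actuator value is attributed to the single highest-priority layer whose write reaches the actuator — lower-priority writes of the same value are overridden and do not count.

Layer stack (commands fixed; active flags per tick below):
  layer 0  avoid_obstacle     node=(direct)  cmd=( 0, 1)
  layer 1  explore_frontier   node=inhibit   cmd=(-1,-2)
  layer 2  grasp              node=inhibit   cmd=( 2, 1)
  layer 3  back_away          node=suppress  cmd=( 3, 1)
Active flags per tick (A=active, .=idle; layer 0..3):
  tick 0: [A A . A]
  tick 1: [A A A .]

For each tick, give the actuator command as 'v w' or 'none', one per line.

tick 0:
  [0] avoid_obstacle on; wire := (0, 1)
  [1] explore_frontier on (inhibit); wire := none
  [2] grasp off; pass none
  [3] back_away on (suppress); wire := (3, 1)
  output (3, 1)
tick 1:
  [0] avoid_obstacle on; wire := (0, 1)
  [1] explore_frontier on (inhibit); wire := none
  [2] grasp on (inhibit); wire := none
  [3] back_away off; pass none
  output none

3 1
none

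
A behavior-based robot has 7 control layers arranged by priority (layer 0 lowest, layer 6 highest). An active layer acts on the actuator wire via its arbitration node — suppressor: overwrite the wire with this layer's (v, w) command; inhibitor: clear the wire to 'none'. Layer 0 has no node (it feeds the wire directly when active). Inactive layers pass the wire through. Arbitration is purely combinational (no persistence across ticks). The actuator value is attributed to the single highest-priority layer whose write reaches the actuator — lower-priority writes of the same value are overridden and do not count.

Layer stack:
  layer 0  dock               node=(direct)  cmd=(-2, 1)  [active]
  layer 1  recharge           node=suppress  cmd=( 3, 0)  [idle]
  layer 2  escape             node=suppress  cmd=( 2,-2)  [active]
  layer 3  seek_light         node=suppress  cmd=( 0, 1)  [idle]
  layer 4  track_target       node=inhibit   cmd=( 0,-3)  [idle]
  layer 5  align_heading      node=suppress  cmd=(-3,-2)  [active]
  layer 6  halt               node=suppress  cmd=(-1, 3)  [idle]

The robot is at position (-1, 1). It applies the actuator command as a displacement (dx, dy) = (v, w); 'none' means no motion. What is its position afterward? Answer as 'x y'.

-4 -1

layer 0 (dock) active — direct: (-2, 1)
layer 1 (recharge) idle — unchanged: (-2, 1)
layer 2 (escape) active — suppresses: (2, -2)
layer 3 (seek_light) idle — unchanged: (2, -2)
layer 4 (track_target) idle — unchanged: (2, -2)
layer 5 (align_heading) active — suppresses: (-3, -2)
layer 6 (halt) idle — unchanged: (-3, -2)
→ actuator (-3, -2)
position: (-1, 1) + (-3, -2) = (-4, -1)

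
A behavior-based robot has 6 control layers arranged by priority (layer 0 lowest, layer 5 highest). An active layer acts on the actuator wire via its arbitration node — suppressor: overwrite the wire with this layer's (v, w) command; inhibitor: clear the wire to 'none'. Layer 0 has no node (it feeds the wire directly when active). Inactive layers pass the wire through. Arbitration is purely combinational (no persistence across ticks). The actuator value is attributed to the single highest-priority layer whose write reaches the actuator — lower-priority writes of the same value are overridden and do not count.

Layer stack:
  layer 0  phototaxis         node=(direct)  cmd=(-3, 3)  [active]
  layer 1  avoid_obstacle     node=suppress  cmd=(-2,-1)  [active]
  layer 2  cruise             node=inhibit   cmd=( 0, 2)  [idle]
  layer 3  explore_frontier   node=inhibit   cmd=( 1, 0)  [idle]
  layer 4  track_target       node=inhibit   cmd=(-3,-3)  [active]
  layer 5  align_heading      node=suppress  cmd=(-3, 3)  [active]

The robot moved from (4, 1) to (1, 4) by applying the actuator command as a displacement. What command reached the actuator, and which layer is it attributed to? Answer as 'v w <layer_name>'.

displacement = (1, 4) − (4, 1) = (-3, 3)
L0 phototaxis: active, feeds wire = (-3, 3)
L1 avoid_obstacle: active, suppressor → wire = (-2, -1)
L2 cruise: idle → wire stays (-2, -1)
L3 explore_frontier: idle → wire stays (-2, -1)
L4 track_target: active, inhibitor → wire = none
L5 align_heading: active, suppressor → wire = (-3, 3)
actuator = (-3, 3) — from layer 5 (align_heading)

-3 3 align_heading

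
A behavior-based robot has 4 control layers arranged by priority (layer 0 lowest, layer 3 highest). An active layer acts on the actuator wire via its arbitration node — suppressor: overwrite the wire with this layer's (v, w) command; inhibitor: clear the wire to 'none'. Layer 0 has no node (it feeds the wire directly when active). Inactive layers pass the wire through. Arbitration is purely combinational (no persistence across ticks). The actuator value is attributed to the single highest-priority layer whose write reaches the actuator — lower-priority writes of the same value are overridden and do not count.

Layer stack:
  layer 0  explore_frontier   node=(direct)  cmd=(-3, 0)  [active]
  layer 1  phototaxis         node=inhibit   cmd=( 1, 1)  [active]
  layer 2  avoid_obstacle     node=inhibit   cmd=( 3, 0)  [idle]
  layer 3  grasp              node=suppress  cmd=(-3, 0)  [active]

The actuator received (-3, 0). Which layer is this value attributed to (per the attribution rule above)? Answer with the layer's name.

grasp

L0 explore_frontier: active, feeds wire = (-3, 0)
L1 phototaxis: active, inhibitor → wire = none
L2 avoid_obstacle: idle → wire stays none
L3 grasp: active, suppressor → wire = (-3, 0)
actuator = (-3, 0)
last writer: layer 3 = grasp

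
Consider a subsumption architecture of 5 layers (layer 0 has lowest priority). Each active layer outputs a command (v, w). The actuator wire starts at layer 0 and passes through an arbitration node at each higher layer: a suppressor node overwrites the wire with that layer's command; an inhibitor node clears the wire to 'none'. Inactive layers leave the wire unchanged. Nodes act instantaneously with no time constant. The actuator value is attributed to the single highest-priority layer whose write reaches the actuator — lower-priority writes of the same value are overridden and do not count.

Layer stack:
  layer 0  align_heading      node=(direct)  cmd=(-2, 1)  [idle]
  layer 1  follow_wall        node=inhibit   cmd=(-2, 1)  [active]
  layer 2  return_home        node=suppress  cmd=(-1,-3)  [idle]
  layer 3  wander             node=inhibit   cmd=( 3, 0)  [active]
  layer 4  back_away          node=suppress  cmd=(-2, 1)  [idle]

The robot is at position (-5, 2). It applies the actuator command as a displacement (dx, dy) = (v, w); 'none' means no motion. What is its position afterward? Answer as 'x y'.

[0] align_heading off; wire := none
[1] follow_wall on (inhibit); wire := none
[2] return_home off; pass none
[3] wander on (inhibit); wire := none
[4] back_away off; pass none
output none
position: (-5, 2) + none = (-5, 2)

-5 2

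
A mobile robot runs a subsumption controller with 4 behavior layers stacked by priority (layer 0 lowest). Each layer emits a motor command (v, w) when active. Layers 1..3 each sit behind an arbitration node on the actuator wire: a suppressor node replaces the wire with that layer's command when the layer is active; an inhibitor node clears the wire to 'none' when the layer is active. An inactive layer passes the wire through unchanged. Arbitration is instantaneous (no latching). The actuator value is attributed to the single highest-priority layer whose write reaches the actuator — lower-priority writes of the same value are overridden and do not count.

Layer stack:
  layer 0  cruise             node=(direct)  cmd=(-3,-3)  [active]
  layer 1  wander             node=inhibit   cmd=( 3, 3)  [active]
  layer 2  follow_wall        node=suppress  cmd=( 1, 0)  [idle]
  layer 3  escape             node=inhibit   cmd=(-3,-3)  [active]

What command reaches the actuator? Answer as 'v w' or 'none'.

[0] cruise on; wire := (-3, -3)
[1] wander on (inhibit); wire := none
[2] follow_wall off; pass none
[3] escape on (inhibit); wire := none
output none

none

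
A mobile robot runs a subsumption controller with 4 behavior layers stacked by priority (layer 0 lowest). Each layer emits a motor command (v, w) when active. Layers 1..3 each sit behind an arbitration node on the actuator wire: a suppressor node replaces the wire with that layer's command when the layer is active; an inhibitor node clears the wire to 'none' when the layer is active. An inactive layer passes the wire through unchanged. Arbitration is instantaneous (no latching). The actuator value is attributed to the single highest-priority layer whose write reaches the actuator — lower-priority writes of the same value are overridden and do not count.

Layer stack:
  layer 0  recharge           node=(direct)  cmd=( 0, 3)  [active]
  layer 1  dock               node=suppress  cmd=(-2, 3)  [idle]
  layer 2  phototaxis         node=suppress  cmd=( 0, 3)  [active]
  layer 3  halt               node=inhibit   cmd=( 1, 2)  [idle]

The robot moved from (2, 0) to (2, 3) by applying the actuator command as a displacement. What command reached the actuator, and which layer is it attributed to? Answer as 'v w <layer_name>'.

0 3 phototaxis

displacement = (2, 3) − (2, 0) = (0, 3)
L0 recharge: active, feeds wire = (0, 3)
L1 dock: idle → wire stays (0, 3)
L2 phototaxis: active, suppressor → wire = (0, 3)
L3 halt: idle → wire stays (0, 3)
actuator = (0, 3) — from layer 2 (phototaxis)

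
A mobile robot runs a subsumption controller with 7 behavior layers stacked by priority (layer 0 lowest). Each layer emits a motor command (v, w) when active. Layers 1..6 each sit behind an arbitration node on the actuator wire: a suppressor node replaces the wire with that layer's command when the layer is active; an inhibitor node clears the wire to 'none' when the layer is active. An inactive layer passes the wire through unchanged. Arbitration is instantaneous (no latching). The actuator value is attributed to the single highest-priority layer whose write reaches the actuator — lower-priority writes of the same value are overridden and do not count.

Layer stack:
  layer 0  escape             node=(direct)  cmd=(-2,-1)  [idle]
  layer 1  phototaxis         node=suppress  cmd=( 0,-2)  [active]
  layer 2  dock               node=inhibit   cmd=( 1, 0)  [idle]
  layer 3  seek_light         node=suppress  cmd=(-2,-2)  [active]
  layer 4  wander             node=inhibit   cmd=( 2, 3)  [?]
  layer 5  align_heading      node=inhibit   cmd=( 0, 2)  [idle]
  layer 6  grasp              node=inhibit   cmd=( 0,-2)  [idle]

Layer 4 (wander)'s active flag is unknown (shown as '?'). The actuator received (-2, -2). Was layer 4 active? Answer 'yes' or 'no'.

no

If layer 4 is active=yes:
  actuator would be none
If layer 4 is active=no:
  actuator would be (-2, -2)
Observed (-2, -2), so layer 4 was idle.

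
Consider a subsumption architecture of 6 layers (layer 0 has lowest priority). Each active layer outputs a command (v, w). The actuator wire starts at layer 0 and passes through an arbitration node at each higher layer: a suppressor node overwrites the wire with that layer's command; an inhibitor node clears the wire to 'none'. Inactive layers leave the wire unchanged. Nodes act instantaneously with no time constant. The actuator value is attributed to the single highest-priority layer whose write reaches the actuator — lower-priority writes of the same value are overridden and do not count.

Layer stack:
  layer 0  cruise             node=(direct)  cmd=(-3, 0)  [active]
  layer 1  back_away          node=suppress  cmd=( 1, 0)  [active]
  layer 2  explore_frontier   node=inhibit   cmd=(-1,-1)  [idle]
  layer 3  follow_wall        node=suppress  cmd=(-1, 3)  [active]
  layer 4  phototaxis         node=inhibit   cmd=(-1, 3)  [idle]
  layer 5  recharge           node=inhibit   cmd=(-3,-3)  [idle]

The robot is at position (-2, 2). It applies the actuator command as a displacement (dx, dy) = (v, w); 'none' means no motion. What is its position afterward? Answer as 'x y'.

[0] cruise on; wire := (-3, 0)
[1] back_away on (suppress); wire := (1, 0)
[2] explore_frontier off; pass (1, 0)
[3] follow_wall on (suppress); wire := (-1, 3)
[4] phototaxis off; pass (-1, 3)
[5] recharge off; pass (-1, 3)
output (-1, 3)
position: (-2, 2) + (-1, 3) = (-3, 5)

-3 5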